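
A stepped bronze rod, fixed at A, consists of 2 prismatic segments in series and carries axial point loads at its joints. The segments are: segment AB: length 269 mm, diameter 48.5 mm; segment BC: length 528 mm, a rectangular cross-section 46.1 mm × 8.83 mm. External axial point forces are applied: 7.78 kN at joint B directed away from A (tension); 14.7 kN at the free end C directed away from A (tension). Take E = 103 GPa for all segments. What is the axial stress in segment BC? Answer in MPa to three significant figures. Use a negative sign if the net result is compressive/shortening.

36.1 MPa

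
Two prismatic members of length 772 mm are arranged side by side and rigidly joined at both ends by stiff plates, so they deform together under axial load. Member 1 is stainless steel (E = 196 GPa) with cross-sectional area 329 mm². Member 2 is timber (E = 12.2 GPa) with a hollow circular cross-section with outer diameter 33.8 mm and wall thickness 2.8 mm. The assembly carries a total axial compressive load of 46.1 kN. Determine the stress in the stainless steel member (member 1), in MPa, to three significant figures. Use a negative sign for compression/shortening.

-133 MPa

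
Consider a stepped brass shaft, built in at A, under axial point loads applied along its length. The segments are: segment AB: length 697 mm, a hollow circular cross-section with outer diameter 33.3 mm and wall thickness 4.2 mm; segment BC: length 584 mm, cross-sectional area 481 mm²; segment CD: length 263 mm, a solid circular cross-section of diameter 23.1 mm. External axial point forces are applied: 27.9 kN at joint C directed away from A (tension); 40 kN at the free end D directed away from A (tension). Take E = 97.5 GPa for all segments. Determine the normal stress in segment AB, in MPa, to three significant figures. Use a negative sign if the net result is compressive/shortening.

177 MPa

Internal axial forces (sectioning from the free end, tension +): N_CD = 40 kN, N_BC = 67.9 kN, N_AB = 67.9 kN.
A_AB = 384 mm².
σ_AB = N_AB/A_AB = 67900/384 = 176.8 MPa.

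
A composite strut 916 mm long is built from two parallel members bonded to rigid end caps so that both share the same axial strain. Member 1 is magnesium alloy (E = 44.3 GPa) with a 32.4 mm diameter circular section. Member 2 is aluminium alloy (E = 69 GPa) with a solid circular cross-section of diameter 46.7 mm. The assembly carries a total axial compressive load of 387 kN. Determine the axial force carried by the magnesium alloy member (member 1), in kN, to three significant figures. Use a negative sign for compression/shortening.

A_1 = 824.5 mm².
A_2 = 1713 mm².
Equal strain + equilibrium ⇒ each member carries load in proportion to AE: A₁E₁ = 36520000 N, A₂E₂ = 118200000 N, ΣAE = 154700000 N.
F₁ = P·A₁E₁/ΣAE = -387000·36520000/154700000 = -91360 N.

-91.4 kN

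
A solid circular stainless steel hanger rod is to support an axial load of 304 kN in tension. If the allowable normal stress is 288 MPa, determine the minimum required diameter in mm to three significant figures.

Required area A ≥ P/σ_allow = 304000/288 = 1056 mm².
For a solid circular section, d ≥ √(4A/π) = 36.66 mm.

36.7 mm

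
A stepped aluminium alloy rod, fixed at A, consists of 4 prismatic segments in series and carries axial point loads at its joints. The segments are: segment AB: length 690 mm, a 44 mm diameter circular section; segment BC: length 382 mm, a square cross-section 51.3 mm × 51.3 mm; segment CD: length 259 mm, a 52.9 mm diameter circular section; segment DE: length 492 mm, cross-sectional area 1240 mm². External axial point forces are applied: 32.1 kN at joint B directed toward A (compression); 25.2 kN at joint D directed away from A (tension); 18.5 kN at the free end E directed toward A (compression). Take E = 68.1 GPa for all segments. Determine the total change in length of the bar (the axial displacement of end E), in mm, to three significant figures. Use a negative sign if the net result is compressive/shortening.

-0.251 mm

Internal axial forces (sectioning from the free end, tension +): N_DE = -18.5 kN, N_CD = 6.7 kN, N_BC = 6.7 kN, N_AB = -25.4 kN.
A_AB = 1521 mm².
A_BC = 2632 mm².
A_CD = 2198 mm².
δ_AB = -25400·690/(1521·68100) = -0.1693 mm
δ_BC = 6700·382/(2632·68100) = 0.01428 mm
δ_CD = 6700·259/(2198·68100) = 0.01159 mm
δ_DE = -18500·492/(1240·68100) = -0.1078 mm
δ = Σδ_i = -0.2512 mm.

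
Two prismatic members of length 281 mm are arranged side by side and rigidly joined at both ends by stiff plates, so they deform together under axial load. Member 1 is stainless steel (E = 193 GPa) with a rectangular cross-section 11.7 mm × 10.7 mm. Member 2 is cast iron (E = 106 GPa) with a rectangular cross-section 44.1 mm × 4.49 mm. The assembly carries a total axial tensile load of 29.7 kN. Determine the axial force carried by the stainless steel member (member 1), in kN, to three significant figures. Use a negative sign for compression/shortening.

15.9 kN

A_1 = 125.2 mm².
A_2 = 198 mm².
Equal strain + equilibrium ⇒ each member carries load in proportion to AE: A₁E₁ = 24160000 N, A₂E₂ = 20990000 N, ΣAE = 45150000 N.
F₁ = P·A₁E₁/ΣAE = 29700·24160000/45150000 = 15890 N.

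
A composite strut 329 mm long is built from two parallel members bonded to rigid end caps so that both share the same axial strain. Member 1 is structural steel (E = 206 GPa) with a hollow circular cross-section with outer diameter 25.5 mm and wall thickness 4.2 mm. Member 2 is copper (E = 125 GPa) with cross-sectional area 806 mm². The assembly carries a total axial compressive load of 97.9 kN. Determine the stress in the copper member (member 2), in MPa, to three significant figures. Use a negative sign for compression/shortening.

-77.1 MPa

A_1 = 281 mm².
Equal strain + equilibrium ⇒ each member carries load in proportion to AE: A₁E₁ = 57900000 N, A₂E₂ = 100800000 N, ΣAE = 158600000 N.
σ₂ = P·E₂/ΣAE = -97900·125000/158600000 = -77.14 MPa.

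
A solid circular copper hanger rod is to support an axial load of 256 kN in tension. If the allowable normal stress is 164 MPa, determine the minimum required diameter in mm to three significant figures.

44.6 mm

Required area A ≥ P/σ_allow = 256000/164 = 1561 mm².
For a solid circular section, d ≥ √(4A/π) = 44.58 mm.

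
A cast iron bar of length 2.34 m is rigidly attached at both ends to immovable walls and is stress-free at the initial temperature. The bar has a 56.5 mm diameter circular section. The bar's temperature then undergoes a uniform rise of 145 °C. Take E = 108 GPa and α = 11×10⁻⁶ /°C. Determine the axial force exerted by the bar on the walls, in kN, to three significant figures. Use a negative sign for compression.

Free thermal expansion αLΔT = 11e-6 · 2340 · 145 = 3.732 mm.
The walls impose strain ε = −(3.732)/2340 = -1.5950e-03; σ = Eε = 108000 · -1.5950e-03 = -172.3 MPa.
Wall reaction R = σ·A = -172.3·2507 = -431900 N = -431.9 kN.

-432 kN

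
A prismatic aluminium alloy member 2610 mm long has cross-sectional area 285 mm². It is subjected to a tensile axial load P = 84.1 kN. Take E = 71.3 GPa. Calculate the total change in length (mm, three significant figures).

δ_mech = NL/(AE) = 84100·2610/(285·71300) = 10.8 mm.

10.8 mm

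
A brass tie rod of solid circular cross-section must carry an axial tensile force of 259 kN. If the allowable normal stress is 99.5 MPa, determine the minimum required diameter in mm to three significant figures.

57.6 mm

Required area A ≥ P/σ_allow = 259000/99.5 = 2603 mm².
For a solid circular section, d ≥ √(4A/π) = 57.57 mm.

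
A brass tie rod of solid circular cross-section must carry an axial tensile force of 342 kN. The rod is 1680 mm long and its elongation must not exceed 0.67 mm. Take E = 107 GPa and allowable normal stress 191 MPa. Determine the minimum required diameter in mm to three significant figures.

Required area A ≥ P/σ_allow = 342000/191 = 1791 mm².
For a solid circular section, d ≥ √(4A/π) = 47.75 mm.
Elongation limit: A ≥ PL/(Eδ_allow) = 342000·1680/(107000·0.67) = 8015 mm² ⇒ d ≥ 101 mm.
The elongation limit governs.

101 mm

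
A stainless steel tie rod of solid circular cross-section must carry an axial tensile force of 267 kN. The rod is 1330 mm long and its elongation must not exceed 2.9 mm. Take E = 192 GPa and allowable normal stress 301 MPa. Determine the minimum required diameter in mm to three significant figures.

33.6 mm

Required area A ≥ P/σ_allow = 267000/301 = 887 mm².
For a solid circular section, d ≥ √(4A/π) = 33.61 mm.
Elongation limit: A ≥ PL/(Eδ_allow) = 267000·1330/(192000·2.9) = 637.8 mm² ⇒ d ≥ 28.5 mm.
The stress limit governs.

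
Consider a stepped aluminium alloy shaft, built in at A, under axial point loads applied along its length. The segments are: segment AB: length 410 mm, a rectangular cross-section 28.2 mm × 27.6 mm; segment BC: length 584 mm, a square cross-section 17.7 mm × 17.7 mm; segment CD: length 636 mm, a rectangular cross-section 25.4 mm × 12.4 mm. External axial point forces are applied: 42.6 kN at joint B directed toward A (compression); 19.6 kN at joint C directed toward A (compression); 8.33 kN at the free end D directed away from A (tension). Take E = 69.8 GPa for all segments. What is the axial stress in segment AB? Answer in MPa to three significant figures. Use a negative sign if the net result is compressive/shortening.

-69.2 MPa

Internal axial forces (sectioning from the free end, tension +): N_CD = 8.33 kN, N_BC = -11.27 kN, N_AB = -53.87 kN.
A_AB = 778.3 mm².
σ_AB = N_AB/A_AB = -53870/778.3 = -69.21 MPa.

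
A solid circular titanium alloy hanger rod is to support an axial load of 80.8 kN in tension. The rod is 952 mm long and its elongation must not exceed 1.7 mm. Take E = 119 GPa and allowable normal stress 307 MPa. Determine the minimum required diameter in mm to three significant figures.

22.0 mm

Required area A ≥ P/σ_allow = 80800/307 = 263.2 mm².
For a solid circular section, d ≥ √(4A/π) = 18.31 mm.
Elongation limit: A ≥ PL/(Eδ_allow) = 80800·952/(119000·1.7) = 380.2 mm² ⇒ d ≥ 22 mm.
The elongation limit governs.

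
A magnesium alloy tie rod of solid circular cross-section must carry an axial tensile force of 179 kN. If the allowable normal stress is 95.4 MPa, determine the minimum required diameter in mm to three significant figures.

Required area A ≥ P/σ_allow = 179000/95.4 = 1876 mm².
For a solid circular section, d ≥ √(4A/π) = 48.88 mm.

48.9 mm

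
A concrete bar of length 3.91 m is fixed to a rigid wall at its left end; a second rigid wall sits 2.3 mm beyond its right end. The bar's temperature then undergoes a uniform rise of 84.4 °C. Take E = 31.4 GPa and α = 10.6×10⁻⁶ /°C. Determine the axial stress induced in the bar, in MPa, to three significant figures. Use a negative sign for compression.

-9.62 MPa

Free thermal expansion αLΔT = 10.6e-6 · 3910 · 84.4 = 3.498 mm.
The walls engage after the gap closes; constrained expansion = 3.498 − 2.3 = 1.198 mm.
The walls impose strain ε = −(1.198)/3910 = -3.0640e-04; σ = Eε = 31400 · -3.0640e-04 = -9.621 MPa.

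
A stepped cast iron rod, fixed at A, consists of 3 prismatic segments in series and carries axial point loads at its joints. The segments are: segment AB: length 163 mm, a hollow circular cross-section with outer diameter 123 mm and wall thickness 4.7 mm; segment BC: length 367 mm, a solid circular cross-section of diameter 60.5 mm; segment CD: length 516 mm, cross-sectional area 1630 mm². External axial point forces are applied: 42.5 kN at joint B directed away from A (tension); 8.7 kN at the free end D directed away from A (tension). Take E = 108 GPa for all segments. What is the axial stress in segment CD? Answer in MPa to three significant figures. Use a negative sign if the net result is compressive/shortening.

Internal axial forces (sectioning from the free end, tension +): N_CD = 8.7 kN, N_BC = 8.7 kN, N_AB = 51.2 kN.
σ_CD = N_CD/A_CD = 8700/1630 = 5.337 MPa.

5.34 MPa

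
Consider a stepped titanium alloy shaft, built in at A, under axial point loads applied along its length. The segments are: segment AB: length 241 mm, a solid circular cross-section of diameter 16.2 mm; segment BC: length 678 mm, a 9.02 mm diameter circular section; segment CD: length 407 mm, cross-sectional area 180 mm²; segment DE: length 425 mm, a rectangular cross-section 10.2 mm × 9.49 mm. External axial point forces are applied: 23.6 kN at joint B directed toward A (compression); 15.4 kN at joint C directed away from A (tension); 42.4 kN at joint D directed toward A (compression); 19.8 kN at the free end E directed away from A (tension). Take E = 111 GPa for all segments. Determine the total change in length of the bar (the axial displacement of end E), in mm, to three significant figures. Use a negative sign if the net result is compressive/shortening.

Internal axial forces (sectioning from the free end, tension +): N_DE = 19.8 kN, N_CD = -22.6 kN, N_BC = -7.2 kN, N_AB = -30.8 kN.
A_AB = 206.1 mm².
A_BC = 63.9 mm².
A_DE = 96.8 mm².
δ_AB = -30800·241/(206.1·111000) = -0.3244 mm
δ_BC = -7200·678/(63.9·111000) = -0.6882 mm
δ_CD = -22600·407/(180·111000) = -0.4604 mm
δ_DE = 19800·425/(96.8·111000) = 0.7832 mm
δ = Σδ_i = -0.6899 mm.

-0.690 mm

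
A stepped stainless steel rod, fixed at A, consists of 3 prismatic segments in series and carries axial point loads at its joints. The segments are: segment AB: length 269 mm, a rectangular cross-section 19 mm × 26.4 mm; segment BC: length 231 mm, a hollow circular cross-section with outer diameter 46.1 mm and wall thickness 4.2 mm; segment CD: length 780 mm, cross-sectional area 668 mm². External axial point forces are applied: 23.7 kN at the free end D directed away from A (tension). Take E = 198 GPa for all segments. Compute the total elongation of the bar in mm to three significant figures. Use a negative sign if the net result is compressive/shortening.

Internal axial forces (sectioning from the free end, tension +): N_CD = 23.7 kN, N_BC = 23.7 kN, N_AB = 23.7 kN.
A_AB = 501.6 mm².
A_BC = 552.9 mm².
δ_AB = 23700·269/(501.6·198000) = 0.06419 mm
δ_BC = 23700·231/(552.9·198000) = 0.05001 mm
δ_CD = 23700·780/(668·198000) = 0.1398 mm
δ = Σδ_i = 0.254 mm.

0.254 mm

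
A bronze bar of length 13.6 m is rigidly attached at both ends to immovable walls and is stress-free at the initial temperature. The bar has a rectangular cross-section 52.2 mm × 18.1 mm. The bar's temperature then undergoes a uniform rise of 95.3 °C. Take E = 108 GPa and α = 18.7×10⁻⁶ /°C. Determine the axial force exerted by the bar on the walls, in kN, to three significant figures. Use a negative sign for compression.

-182 kN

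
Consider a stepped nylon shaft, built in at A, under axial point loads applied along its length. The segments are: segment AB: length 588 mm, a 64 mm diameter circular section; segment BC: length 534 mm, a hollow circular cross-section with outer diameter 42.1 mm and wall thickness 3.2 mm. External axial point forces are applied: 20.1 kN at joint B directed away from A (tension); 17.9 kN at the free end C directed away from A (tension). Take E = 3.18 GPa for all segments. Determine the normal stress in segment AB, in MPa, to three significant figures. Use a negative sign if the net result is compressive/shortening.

Internal axial forces (sectioning from the free end, tension +): N_BC = 17.9 kN, N_AB = 38 kN.
A_AB = 3217 mm².
σ_AB = N_AB/A_AB = 38000/3217 = 11.81 MPa.

11.8 MPa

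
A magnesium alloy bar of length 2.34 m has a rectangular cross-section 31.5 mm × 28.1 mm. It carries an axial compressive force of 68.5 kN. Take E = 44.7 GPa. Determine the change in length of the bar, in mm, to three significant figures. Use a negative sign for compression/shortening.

A = 885.2 mm².
δ_mech = NL/(AE) = -68500·2340/(885.2·44700) = -4.051 mm.

-4.05 mm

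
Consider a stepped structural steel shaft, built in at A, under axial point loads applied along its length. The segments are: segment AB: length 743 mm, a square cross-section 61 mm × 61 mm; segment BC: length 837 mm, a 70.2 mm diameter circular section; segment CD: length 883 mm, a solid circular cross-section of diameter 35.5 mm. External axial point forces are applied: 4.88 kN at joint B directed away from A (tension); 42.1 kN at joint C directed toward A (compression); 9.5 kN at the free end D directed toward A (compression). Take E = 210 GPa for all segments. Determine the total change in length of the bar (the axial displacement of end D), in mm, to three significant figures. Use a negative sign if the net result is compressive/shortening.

-0.138 mm

Internal axial forces (sectioning from the free end, tension +): N_CD = -9.5 kN, N_BC = -51.6 kN, N_AB = -46.72 kN.
A_AB = 3721 mm².
A_BC = 3870 mm².
A_CD = 989.8 mm².
δ_AB = -46720·743/(3721·210000) = -0.04442 mm
δ_BC = -51600·837/(3870·210000) = -0.05314 mm
δ_CD = -9500·883/(989.8·210000) = -0.04036 mm
δ = Σδ_i = -0.1379 mm.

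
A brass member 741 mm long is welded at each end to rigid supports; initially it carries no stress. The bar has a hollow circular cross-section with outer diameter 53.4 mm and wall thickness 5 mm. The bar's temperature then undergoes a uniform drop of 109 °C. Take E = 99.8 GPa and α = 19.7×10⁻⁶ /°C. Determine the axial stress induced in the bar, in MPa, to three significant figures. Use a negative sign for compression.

214 MPa

Free thermal expansion αLΔT = 19.7e-6 · 741 · -109 = -1.591 mm.
The walls impose strain ε = −(-1.591)/741 = 2.1473e-03; σ = Eε = 99800 · 2.1473e-03 = 214.3 MPa.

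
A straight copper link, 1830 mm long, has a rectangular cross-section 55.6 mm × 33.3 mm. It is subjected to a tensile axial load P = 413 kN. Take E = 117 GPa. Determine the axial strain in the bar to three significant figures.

0.00191

A = 1851 mm².
σ = N/A = 223.1 MPa; ε = σ/E = 223.1/117000 = 1.907e-03.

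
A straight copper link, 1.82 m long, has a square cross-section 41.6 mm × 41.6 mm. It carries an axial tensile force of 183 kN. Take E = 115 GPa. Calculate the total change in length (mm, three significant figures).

A = 1731 mm².
δ_mech = NL/(AE) = 183000·1820/(1731·115000) = 1.674 mm.

1.67 mm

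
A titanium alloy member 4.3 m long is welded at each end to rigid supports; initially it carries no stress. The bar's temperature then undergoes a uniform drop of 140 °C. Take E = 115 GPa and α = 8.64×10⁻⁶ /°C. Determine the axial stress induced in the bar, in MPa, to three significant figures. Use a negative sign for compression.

139 MPa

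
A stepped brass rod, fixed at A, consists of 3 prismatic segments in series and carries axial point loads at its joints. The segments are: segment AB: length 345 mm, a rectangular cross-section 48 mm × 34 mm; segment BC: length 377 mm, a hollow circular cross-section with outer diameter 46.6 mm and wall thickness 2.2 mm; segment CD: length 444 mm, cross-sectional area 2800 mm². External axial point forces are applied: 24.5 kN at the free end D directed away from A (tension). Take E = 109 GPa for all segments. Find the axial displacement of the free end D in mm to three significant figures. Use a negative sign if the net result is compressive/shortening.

0.359 mm

Internal axial forces (sectioning from the free end, tension +): N_CD = 24.5 kN, N_BC = 24.5 kN, N_AB = 24.5 kN.
A_AB = 1632 mm².
A_BC = 306.9 mm².
δ_AB = 24500·345/(1632·109000) = 0.04752 mm
δ_BC = 24500·377/(306.9·109000) = 0.2761 mm
δ_CD = 24500·444/(2800·109000) = 0.03564 mm
δ = Σδ_i = 0.3593 mm.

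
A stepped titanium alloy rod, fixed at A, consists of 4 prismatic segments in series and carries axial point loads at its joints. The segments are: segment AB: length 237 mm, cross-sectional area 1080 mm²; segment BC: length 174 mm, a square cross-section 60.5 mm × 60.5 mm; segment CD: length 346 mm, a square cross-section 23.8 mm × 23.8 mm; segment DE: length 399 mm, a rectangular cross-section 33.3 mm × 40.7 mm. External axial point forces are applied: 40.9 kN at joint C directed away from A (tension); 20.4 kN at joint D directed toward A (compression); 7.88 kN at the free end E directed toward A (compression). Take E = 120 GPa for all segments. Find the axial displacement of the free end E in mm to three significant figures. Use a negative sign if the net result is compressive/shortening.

Internal axial forces (sectioning from the free end, tension +): N_DE = -7.88 kN, N_CD = -28.28 kN, N_BC = 12.62 kN, N_AB = 12.62 kN.
A_BC = 3660 mm².
A_CD = 566.4 mm².
A_DE = 1355 mm².
δ_AB = 12620·237/(1080·120000) = 0.02308 mm
δ_BC = 12620·174/(3660·120000) = 0.004999 mm
δ_CD = -28280·346/(566.4·120000) = -0.144 mm
δ_DE = -7880·399/(1355·120000) = -0.01933 mm
δ = Σδ_i = -0.1352 mm.

-0.135 mm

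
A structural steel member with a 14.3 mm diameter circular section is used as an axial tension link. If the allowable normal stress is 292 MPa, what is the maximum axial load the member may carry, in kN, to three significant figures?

46.9 kN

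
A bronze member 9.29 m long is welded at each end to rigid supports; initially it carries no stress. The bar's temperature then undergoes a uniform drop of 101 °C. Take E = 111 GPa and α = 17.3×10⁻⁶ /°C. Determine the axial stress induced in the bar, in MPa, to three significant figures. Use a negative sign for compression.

Free thermal expansion αLΔT = 17.3e-6 · 9290 · -101 = -16.23 mm.
The walls impose strain ε = −(-16.23)/9290 = 1.7473e-03; σ = Eε = 111000 · 1.7473e-03 = 194 MPa.

194 MPa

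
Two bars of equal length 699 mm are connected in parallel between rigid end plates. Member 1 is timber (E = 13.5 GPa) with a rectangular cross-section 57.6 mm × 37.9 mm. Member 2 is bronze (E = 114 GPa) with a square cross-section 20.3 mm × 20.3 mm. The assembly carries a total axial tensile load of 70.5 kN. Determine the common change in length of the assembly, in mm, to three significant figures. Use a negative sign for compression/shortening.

0.645 mm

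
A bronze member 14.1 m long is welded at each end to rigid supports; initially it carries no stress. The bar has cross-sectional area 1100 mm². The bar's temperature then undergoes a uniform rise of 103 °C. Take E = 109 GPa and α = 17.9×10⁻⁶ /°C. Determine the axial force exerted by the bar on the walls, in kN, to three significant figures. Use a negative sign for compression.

-221 kN

Free thermal expansion αLΔT = 17.9e-6 · 14100 · 103 = 26 mm.
The walls impose strain ε = −(26)/14100 = -1.8437e-03; σ = Eε = 109000 · -1.8437e-03 = -201 MPa.
Wall reaction R = σ·A = -201·1100 = -221100 N = -221.1 kN.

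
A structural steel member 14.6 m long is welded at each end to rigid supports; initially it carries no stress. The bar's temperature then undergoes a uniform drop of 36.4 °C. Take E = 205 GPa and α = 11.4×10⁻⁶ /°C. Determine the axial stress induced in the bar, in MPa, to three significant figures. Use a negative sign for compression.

Free thermal expansion αLΔT = 11.4e-6 · 14600 · -36.4 = -6.058 mm.
The walls impose strain ε = −(-6.058)/14600 = 4.1496e-04; σ = Eε = 205000 · 4.1496e-04 = 85.07 MPa.

85.1 MPa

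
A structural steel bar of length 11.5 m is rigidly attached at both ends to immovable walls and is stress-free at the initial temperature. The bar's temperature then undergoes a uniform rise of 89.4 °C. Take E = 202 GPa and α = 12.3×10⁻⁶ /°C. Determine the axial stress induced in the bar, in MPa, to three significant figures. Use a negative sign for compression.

Free thermal expansion αLΔT = 12.3e-6 · 11500 · 89.4 = 12.65 mm.
The walls impose strain ε = −(12.65)/11500 = -1.0996e-03; σ = Eε = 202000 · -1.0996e-03 = -222.1 MPa.

-222 MPa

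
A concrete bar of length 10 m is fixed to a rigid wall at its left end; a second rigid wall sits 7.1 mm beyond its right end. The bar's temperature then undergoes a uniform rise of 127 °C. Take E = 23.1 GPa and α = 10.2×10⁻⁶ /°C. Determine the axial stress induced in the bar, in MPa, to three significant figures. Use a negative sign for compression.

Free thermal expansion αLΔT = 10.2e-6 · 10000 · 127 = 12.95 mm.
The walls engage after the gap closes; constrained expansion = 12.95 − 7.1 = 5.854 mm.
The walls impose strain ε = −(5.854)/10000 = -5.8540e-04; σ = Eε = 23100 · -5.8540e-04 = -13.52 MPa.

-13.5 MPa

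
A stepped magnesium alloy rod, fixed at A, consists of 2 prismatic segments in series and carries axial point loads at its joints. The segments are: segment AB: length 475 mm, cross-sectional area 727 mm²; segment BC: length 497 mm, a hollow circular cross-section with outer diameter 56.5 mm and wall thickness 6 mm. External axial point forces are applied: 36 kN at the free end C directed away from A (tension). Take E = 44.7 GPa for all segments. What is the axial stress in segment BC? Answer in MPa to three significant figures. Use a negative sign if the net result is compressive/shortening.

37.8 MPa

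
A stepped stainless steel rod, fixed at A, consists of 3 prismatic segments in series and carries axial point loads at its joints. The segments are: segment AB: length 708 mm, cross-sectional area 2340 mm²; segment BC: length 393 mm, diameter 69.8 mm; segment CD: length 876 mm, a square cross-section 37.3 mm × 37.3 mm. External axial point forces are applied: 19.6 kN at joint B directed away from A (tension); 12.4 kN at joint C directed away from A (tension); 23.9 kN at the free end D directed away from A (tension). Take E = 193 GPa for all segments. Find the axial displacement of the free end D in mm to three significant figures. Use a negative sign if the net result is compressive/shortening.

Internal axial forces (sectioning from the free end, tension +): N_CD = 23.9 kN, N_BC = 36.3 kN, N_AB = 55.9 kN.
A_BC = 3826 mm².
A_CD = 1391 mm².
δ_AB = 55900·708/(2340·193000) = 0.08763 mm
δ_BC = 36300·393/(3826·193000) = 0.01932 mm
δ_CD = 23900·876/(1391·193000) = 0.07797 mm
δ = Σδ_i = 0.1849 mm.

0.185 mm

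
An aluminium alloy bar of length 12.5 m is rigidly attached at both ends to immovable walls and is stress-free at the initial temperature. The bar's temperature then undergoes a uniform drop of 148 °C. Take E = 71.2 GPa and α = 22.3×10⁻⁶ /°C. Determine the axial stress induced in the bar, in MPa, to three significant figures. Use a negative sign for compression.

235 MPa

Free thermal expansion αLΔT = 22.3e-6 · 12500 · -148 = -41.26 mm.
The walls impose strain ε = −(-41.26)/12500 = 3.3004e-03; σ = Eε = 71200 · 3.3004e-03 = 235 MPa.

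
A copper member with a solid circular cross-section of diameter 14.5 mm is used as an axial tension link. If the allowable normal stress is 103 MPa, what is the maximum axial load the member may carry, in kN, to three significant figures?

A = 165.1 mm².
P_max = σ_allow · A = 103 · 165.1 = 17010 N = 17.01 kN.

17.0 kN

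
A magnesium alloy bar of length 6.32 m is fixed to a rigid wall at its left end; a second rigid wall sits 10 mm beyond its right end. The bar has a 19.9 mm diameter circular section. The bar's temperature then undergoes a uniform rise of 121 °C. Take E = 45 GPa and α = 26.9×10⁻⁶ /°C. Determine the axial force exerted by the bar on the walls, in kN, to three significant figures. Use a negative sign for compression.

-23.4 kN

Free thermal expansion αLΔT = 26.9e-6 · 6320 · 121 = 20.57 mm.
The walls engage after the gap closes; constrained expansion = 20.57 − 10 = 10.57 mm.
The walls impose strain ε = −(10.57)/6320 = -1.6726e-03; σ = Eε = 45000 · -1.6726e-03 = -75.27 MPa.
Wall reaction R = σ·A = -75.27·311 = -23410 N = -23.41 kN.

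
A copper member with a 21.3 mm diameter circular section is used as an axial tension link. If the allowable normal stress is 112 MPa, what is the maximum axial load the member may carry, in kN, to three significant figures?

A = 356.3 mm².
P_max = σ_allow · A = 112 · 356.3 = 39910 N = 39.91 kN.

39.9 kN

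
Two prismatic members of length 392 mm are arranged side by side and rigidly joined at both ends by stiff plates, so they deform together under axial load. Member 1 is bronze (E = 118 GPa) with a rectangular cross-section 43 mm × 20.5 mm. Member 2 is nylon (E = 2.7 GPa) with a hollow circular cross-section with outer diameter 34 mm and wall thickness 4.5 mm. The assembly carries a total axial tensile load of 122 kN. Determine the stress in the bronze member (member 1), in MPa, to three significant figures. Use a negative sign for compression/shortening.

137 MPa

A_1 = 881.5 mm².
A_2 = 417 mm².
Equal strain + equilibrium ⇒ each member carries load in proportion to AE: A₁E₁ = 104000000 N, A₂E₂ = 1126000 N, ΣAE = 105100000 N.
σ₁ = P·E₁/ΣAE = 122000·118000/105100000 = 136.9 MPa.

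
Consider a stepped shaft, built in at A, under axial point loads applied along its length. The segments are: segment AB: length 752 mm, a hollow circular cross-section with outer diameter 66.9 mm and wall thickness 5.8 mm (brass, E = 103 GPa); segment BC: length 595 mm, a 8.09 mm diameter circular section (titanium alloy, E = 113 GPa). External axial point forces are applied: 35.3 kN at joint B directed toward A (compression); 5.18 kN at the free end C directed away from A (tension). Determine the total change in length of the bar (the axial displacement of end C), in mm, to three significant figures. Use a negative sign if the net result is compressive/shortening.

0.333 mm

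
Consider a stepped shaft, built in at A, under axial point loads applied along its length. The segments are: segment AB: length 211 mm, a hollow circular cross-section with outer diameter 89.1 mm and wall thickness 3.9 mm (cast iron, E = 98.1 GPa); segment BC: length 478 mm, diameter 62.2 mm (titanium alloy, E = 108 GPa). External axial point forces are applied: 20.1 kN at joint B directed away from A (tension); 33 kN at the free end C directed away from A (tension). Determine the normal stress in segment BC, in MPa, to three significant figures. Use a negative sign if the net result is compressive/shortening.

Internal axial forces (sectioning from the free end, tension +): N_BC = 33 kN, N_AB = 53.1 kN.
A_BC = 3039 mm².
σ_BC = N_BC/A_BC = 33000/3039 = 10.86 MPa.

10.9 MPa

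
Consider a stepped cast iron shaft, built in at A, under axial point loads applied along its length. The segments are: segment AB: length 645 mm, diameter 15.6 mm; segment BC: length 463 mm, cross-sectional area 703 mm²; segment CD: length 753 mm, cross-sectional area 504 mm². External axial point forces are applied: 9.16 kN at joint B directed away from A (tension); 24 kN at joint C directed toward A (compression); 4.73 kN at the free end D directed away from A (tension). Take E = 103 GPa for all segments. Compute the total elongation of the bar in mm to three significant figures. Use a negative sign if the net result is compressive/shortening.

Internal axial forces (sectioning from the free end, tension +): N_CD = 4.73 kN, N_BC = -19.27 kN, N_AB = -10.11 kN.
A_AB = 191.1 mm².
δ_AB = -10110·645/(191.1·103000) = -0.3312 mm
δ_BC = -19270·463/(703·103000) = -0.1232 mm
δ_CD = 4730·753/(504·103000) = 0.06861 mm
δ = Σδ_i = -0.3858 mm.

-0.386 mm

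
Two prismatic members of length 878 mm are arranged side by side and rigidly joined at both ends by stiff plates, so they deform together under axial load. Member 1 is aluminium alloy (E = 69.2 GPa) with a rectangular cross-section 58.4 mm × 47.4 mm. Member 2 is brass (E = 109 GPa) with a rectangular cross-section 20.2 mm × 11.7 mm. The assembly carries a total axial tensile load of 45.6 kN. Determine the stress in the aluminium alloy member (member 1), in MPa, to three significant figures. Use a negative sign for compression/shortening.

14.5 MPa

A_1 = 2768 mm².
A_2 = 236.3 mm².
Equal strain + equilibrium ⇒ each member carries load in proportion to AE: A₁E₁ = 191600000 N, A₂E₂ = 25760000 N, ΣAE = 217300000 N.
σ₁ = P·E₁/ΣAE = 45600·69200/217300000 = 14.52 MPa.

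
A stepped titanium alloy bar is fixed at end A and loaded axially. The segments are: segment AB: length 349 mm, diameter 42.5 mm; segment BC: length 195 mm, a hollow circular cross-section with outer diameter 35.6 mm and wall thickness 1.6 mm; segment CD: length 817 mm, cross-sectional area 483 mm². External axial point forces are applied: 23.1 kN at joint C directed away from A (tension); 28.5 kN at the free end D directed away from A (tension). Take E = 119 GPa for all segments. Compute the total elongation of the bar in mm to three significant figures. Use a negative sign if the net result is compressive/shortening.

1.01 mm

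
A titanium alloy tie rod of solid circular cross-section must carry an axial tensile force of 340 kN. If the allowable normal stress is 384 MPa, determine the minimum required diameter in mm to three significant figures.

33.6 mm

Required area A ≥ P/σ_allow = 340000/384 = 885.4 mm².
For a solid circular section, d ≥ √(4A/π) = 33.58 mm.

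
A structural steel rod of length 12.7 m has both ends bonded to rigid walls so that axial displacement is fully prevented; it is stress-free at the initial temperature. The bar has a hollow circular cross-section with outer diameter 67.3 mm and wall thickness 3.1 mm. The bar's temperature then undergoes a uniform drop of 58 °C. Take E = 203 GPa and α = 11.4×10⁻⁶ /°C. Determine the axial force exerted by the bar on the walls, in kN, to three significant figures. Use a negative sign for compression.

83.9 kN

Free thermal expansion αLΔT = 11.4e-6 · 12700 · -58 = -8.397 mm.
The walls impose strain ε = −(-8.397)/12700 = 6.6120e-04; σ = Eε = 203000 · 6.6120e-04 = 134.2 MPa.
Wall reaction R = σ·A = 134.2·625.2 = 83920 N = 83.92 kN.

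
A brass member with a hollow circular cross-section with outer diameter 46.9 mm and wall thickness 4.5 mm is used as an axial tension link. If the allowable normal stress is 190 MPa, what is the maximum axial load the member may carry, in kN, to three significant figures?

114 kN

A = 599.4 mm².
P_max = σ_allow · A = 190 · 599.4 = 113900 N = 113.9 kN.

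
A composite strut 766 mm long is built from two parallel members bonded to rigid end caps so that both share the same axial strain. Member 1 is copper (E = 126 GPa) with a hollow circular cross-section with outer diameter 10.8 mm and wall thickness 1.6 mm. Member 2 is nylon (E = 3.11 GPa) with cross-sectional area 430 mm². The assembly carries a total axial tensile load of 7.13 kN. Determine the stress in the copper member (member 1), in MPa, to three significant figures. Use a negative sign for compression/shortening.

A_1 = 46.24 mm².
Equal strain + equilibrium ⇒ each member carries load in proportion to AE: A₁E₁ = 5827000 N, A₂E₂ = 1337000 N, ΣAE = 7164000 N.
σ₁ = P·E₁/ΣAE = 7130·126000/7164000 = 125.4 MPa.

125 MPa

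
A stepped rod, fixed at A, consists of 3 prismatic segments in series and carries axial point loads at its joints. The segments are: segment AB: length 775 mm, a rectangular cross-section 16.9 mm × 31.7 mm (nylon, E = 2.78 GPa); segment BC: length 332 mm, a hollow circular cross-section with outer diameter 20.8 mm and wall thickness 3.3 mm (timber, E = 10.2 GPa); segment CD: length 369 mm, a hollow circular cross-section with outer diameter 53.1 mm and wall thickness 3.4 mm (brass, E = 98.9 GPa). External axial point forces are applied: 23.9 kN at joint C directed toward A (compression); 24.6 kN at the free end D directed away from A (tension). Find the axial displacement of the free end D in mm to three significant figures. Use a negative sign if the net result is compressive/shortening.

0.663 mm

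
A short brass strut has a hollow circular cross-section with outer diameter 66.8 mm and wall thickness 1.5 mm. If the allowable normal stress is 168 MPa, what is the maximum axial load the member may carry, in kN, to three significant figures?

51.7 kN

A = 307.7 mm².
P_max = σ_allow · A = 168 · 307.7 = 51700 N = 51.7 kN.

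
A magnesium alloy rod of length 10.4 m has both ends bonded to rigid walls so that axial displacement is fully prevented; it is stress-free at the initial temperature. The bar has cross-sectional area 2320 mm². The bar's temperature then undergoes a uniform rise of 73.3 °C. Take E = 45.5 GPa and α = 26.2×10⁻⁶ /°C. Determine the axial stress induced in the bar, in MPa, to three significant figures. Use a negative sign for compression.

-87.4 MPa

Free thermal expansion αLΔT = 26.2e-6 · 10400 · 73.3 = 19.97 mm.
The walls impose strain ε = −(19.97)/10400 = -1.9205e-03; σ = Eε = 45500 · -1.9205e-03 = -87.38 MPa.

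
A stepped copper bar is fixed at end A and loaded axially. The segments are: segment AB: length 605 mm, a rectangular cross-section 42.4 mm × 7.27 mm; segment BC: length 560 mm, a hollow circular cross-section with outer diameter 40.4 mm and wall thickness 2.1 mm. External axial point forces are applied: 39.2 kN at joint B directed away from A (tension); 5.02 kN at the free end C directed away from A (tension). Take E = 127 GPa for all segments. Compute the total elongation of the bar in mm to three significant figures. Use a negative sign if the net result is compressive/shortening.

0.771 mm

Internal axial forces (sectioning from the free end, tension +): N_BC = 5.02 kN, N_AB = 44.22 kN.
A_AB = 308.2 mm².
A_BC = 252.7 mm².
δ_AB = 44220·605/(308.2·127000) = 0.6834 mm
δ_BC = 5020·560/(252.7·127000) = 0.0876 mm
δ = Σδ_i = 0.771 mm.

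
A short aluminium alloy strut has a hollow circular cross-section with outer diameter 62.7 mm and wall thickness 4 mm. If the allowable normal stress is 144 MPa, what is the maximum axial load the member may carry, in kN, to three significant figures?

A = 737.6 mm².
P_max = σ_allow · A = 144 · 737.6 = 106200 N = 106.2 kN.

106 kN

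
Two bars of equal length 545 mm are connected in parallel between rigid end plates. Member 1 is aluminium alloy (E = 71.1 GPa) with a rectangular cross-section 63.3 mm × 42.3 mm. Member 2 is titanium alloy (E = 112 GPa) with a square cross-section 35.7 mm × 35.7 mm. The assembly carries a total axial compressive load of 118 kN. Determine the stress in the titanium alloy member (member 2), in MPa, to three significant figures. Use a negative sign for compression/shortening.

A_1 = 2678 mm².
A_2 = 1274 mm².
Equal strain + equilibrium ⇒ each member carries load in proportion to AE: A₁E₁ = 190400000 N, A₂E₂ = 142700000 N, ΣAE = 333100000 N.
σ₂ = P·E₂/ΣAE = -118000·112000/333100000 = -39.67 MPa.

-39.7 MPa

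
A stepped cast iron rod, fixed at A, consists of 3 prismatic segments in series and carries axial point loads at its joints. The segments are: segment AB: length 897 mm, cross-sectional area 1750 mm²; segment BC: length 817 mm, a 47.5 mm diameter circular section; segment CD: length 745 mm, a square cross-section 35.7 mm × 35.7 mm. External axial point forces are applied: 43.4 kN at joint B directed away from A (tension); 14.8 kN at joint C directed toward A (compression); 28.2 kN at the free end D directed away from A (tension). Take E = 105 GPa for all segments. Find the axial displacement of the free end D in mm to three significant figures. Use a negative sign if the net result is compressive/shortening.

Internal axial forces (sectioning from the free end, tension +): N_CD = 28.2 kN, N_BC = 13.4 kN, N_AB = 56.8 kN.
A_BC = 1772 mm².
A_CD = 1274 mm².
δ_AB = 56800·897/(1750·105000) = 0.2773 mm
δ_BC = 13400·817/(1772·105000) = 0.05884 mm
δ_CD = 28200·745/(1274·105000) = 0.157 mm
δ = Σδ_i = 0.4931 mm.

0.493 mm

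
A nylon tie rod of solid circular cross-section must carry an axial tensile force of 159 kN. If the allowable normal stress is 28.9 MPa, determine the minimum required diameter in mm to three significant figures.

83.7 mm

Required area A ≥ P/σ_allow = 159000/28.9 = 5502 mm².
For a solid circular section, d ≥ √(4A/π) = 83.7 mm.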